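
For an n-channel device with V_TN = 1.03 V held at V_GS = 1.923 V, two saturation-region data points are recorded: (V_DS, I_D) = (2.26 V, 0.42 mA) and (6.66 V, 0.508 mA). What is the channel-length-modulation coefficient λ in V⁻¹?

λ = 0.0534 V⁻¹

With V_GS fixed, I_D ∝ (1 + λ V_DS) in saturation, so I_D2/I_D1 = (1 + λ V_DS2)/(1 + λ V_DS1).
0.508/0.42 = 1.21 = (1 + 6.66 λ)/(1 + 2.26 λ).
Solving: λ (I_D1 V_DS2 − I_D2 V_DS1) = I_D2 − I_D1, so λ = (0.508 − 0.42) / (0.42 × 6.66 − 0.508 × 2.26) = 0.088 / 1.65 = 0.0534 V⁻¹.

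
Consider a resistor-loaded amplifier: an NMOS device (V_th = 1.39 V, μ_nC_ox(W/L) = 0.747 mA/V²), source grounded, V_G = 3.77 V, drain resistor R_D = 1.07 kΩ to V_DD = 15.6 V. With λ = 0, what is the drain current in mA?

I_D = 2.12 mA

V_GS = V_G = 3.77 V, so V_ov = 3.77 − 1.39 = 2.38 V.
Assume saturation: I_D = ½ k_n V_ov² = 0.5 × 0.747 × 2.38² = 2.12 mA, giving V_DS = V_DD − I_D R_D = 15.6 − 2.12 × 1.07 = 13.3 V.
V_DS = 13.3 V ≥ V_ov = 2.38 V, confirming saturation.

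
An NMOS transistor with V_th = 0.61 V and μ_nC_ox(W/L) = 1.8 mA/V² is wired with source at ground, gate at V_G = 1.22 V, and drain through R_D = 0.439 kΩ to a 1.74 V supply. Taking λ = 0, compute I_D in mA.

I_D = 0.335 mA

V_GS = V_G = 1.22 V, so V_ov = 1.22 − 0.61 = 0.61 V.
Assume saturation: I_D = ½ k_n V_ov² = 0.5 × 1.8 × 0.61² = 0.335 mA, giving V_DS = V_DD − I_D R_D = 1.74 − 0.335 × 0.439 = 1.59 V.
V_DS = 1.59 V ≥ V_ov = 0.61 V, confirming saturation.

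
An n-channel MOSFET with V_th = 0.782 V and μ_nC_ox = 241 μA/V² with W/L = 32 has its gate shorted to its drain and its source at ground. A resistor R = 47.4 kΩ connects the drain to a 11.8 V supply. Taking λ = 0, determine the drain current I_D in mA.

With gate tied to drain, V_GS = V_DS ≥ V_GS − V_th, so the device is in saturation.
k_n = μ_nC_ox · (W/L) = 7.712 mA/V².
KCL at the drain: ½ k_n (V_GS − V_th)² = (V_DD − V_GS)/R.
Let x = V_GS − 0.782. Then 183 x² + x − 11.02 = 0, giving x = 0.243 V (positive root), so V_GS = 1.02 V.
I_D = (V_DD − V_GS)/R = (11.8 − 1.02) / 47.4 = 0.227 mA.

I_D = 0.227 mA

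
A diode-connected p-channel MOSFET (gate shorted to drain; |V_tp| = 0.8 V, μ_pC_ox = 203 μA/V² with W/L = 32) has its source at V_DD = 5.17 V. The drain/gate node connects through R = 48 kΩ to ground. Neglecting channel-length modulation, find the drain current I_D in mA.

I_D = 0.0876 mA

With gate tied to drain, V_SG = V_SD ≥ V_SG − |V_tp|, so the device is in saturation.
k_p = μ_pC_ox · (W/L) = 6.496 mA/V².
KCL at the drain: ½ k_p (V_SG − |V_tp|)² = (V_DD − V_SG)/R.
Let x = V_SG − 0.8. Then 156 x² + x − 4.37 = 0, giving x = 0.164 V (positive root), so V_SG = 0.964 V.
I_D = (V_DD − V_SG)/R = (5.17 − 0.964) / 48 = 0.0876 mA.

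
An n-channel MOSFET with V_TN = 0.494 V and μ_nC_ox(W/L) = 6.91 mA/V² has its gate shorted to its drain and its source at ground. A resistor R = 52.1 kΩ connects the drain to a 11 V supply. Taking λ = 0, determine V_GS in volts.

V_GS = 0.733 V

With gate tied to drain, V_GS = V_DS ≥ V_GS − V_TN, so the device is in saturation.
KCL at the drain: ½ k_n (V_GS − V_TN)² = (V_DD − V_GS)/R.
Let x = V_GS − 0.494. Then 180 x² + x − 10.51 = 0, giving x = 0.239 V (positive root), so V_GS = 0.733 V.
I_D = (V_DD − V_GS)/R = (11 − 0.733) / 52.1 = 0.197 mA.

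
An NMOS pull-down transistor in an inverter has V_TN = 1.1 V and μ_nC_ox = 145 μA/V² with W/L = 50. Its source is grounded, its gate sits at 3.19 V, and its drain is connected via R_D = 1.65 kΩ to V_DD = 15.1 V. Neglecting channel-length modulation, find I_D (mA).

V_GS = V_G = 3.19 V, so V_ov = 3.19 − 1.1 = 2.09 V.
k_n = μ_nC_ox · (W/L) = 7.25 mA/V².
Assume saturation: I_D = ½ k_n V_ov² = 0.5 × 7.25 × 2.09² = 15.8 mA, giving V_DS = V_DD − I_D R_D = 15.1 − 15.8 × 1.65 = -11 V.
But -11 V < V_ov = 2.09 V, so the device is actually in triode.
In triode I_D = k_n[V_ov V_DS − ½ V_DS²] and I_D = (V_DD − V_DS)/R_D. Equating: 5.98 V_DS² − 26 V_DS + 15.1 = 0, giving V_DS = 0.69 V (the root below V_ov).
I_D = (15.1 − 0.69) / 1.65 = 8.73 mA.

I_D = 8.73 mA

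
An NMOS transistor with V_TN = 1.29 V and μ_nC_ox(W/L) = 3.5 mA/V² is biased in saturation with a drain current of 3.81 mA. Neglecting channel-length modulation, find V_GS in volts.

V_GS = 2.77 V

In saturation I_D = ½ k_n (V_GS − V_TN)², so V_GS − V_TN = √(2 I_D / k_n) = √(2 × 3.81 / 3.5) = 1.48 V.
V_GS = 1.29 + 1.48 = 2.77 V.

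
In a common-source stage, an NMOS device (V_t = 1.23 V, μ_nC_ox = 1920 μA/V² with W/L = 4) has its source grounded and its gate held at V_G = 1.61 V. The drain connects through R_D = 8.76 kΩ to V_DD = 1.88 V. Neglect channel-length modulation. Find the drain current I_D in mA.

I_D = 0.206 mA

V_GS = V_G = 1.61 V, so V_ov = 1.61 − 1.23 = 0.38 V.
k_n = μ_nC_ox · (W/L) = 7.68 mA/V².
Assume saturation: I_D = ½ k_n V_ov² = 0.5 × 7.68 × 0.38² = 0.554 mA, giving V_DS = V_DD − I_D R_D = 1.88 − 0.554 × 8.76 = -2.98 V.
But -2.98 V < V_ov = 0.38 V, so the device is actually in triode.
In triode I_D = k_n[V_ov V_DS − ½ V_DS²] and I_D = (V_DD − V_DS)/R_D. Equating: 33.6 V_DS² − 26.57 V_DS + 1.88 = 0, giving V_DS = 0.0786 V (the root below V_ov).
I_D = (1.88 − 0.0786) / 8.76 = 0.206 mA.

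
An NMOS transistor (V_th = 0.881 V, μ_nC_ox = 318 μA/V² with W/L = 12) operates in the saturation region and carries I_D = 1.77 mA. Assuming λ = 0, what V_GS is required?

k_n = μ_nC_ox · (W/L) = 3.816 mA/V².
In saturation I_D = ½ k_n (V_GS − V_th)², so V_GS − V_th = √(2 I_D / k_n) = √(2 × 1.77 / 3.816) = 0.963 V.
V_GS = 0.881 + 0.963 = 1.84 V.

V_GS = 1.84 V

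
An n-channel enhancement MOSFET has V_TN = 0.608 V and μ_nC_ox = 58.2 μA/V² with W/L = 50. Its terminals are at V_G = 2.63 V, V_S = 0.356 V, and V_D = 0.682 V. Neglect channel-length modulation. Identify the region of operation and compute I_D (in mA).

Triode; I_D = 1.43 mA

V_GS = V_G − V_S = 2.63 − 0.356 = 2.27 V; V_DS = V_D − V_S = 0.682 − 0.356 = 0.326 V.
k_n = μ_nC_ox · (W/L) = 2.91 mA/V².
V_ov = V_GS − V_TN = 2.27 − 0.608 = 1.67 V.
Since V_DS = 0.326 V < V_ov = 1.67 V, the device is in the triode region.
I_D = k_n [V_ov · V_DS − ½ V_DS²] = 2.91 × [1.67 × 0.326 − 0.5 × 0.326²] = 1.43 mA.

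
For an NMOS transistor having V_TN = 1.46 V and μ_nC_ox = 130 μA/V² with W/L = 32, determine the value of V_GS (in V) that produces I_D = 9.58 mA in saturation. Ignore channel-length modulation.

V_GS = 3.61 V

k_n = μ_nC_ox · (W/L) = 4.16 mA/V².
In saturation I_D = ½ k_n (V_GS − V_TN)², so V_GS − V_TN = √(2 I_D / k_n) = √(2 × 9.58 / 4.16) = 2.15 V.
V_GS = 1.46 + 2.15 = 3.61 V.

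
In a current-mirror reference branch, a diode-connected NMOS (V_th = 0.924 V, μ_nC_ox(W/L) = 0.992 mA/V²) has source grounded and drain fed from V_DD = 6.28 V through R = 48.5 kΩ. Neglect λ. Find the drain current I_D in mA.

With gate tied to drain, V_GS = V_DS ≥ V_GS − V_th, so the device is in saturation.
KCL at the drain: ½ k_n (V_GS − V_th)² = (V_DD − V_GS)/R.
Let x = V_GS − 0.924. Then 24.1 x² + x − 5.356 = 0, giving x = 0.452 V (positive root), so V_GS = 1.38 V.
I_D = (V_DD − V_GS)/R = (6.28 − 1.38) / 48.5 = 0.101 mA.

I_D = 0.101 mA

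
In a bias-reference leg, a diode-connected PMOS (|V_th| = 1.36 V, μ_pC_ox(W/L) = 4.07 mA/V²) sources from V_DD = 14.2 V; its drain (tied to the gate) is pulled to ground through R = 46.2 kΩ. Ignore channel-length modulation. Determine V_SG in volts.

V_SG = 1.72 V

With gate tied to drain, V_SG = V_SD ≥ V_SG − |V_th|, so the device is in saturation.
KCL at the drain: ½ k_p (V_SG − |V_th|)² = (V_DD − V_SG)/R.
Let x = V_SG − 1.36. Then 94 x² + x − 12.84 = 0, giving x = 0.364 V (positive root), so V_SG = 1.72 V.
I_D = (V_DD − V_SG)/R = (14.2 − 1.72) / 46.2 = 0.27 mA.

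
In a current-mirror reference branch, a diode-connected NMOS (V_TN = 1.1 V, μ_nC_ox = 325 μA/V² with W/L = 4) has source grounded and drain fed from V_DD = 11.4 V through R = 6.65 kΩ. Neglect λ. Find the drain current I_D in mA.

I_D = 1.33 mA

With gate tied to drain, V_GS = V_DS ≥ V_GS − V_TN, so the device is in saturation.
k_n = μ_nC_ox · (W/L) = 1.3 mA/V².
KCL at the drain: ½ k_n (V_GS − V_TN)² = (V_DD − V_GS)/R.
Let x = V_GS − 1.1. Then 4.32 x² + x − 10.3 = 0, giving x = 1.43 V (positive root), so V_GS = 2.53 V.
I_D = (V_DD − V_GS)/R = (11.4 − 2.53) / 6.65 = 1.33 mA.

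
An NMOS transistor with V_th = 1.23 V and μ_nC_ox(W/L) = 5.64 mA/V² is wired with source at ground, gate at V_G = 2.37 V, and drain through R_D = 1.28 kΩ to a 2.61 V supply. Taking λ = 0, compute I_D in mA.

V_GS = V_G = 2.37 V, so V_ov = 2.37 − 1.23 = 1.14 V.
Assume saturation: I_D = ½ k_n V_ov² = 0.5 × 5.64 × 1.14² = 3.66 mA, giving V_DS = V_DD − I_D R_D = 2.61 − 3.66 × 1.28 = -2.08 V.
But -2.08 V < V_ov = 1.14 V, so the device is actually in triode.
In triode I_D = k_n[V_ov V_DS − ½ V_DS²] and I_D = (V_DD − V_DS)/R_D. Equating: 3.61 V_DS² − 9.23 V_DS + 2.61 = 0, giving V_DS = 0.324 V (the root below V_ov).
I_D = (2.61 − 0.324) / 1.28 = 1.79 mA.

I_D = 1.79 mA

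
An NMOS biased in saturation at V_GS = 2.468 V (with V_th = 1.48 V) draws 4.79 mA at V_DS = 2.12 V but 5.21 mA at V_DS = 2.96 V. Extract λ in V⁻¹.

With V_GS fixed, I_D ∝ (1 + λ V_DS) in saturation, so I_D2/I_D1 = (1 + λ V_DS2)/(1 + λ V_DS1).
5.21/4.79 = 1.088 = (1 + 2.96 λ)/(1 + 2.12 λ).
Solving: λ (I_D1 V_DS2 − I_D2 V_DS1) = I_D2 − I_D1, so λ = (5.21 − 4.79) / (4.79 × 2.96 − 5.21 × 2.12) = 0.42 / 3.13 = 0.134 V⁻¹.

λ = 0.134 V⁻¹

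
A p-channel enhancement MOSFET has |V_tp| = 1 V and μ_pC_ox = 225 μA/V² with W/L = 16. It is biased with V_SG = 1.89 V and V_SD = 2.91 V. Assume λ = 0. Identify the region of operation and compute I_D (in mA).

Saturation; I_D = 1.43 mA

k_p = μ_pC_ox · (W/L) = 3.6 mA/V².
V_ov = V_SG − |V_tp| = 1.89 − 1 = 0.89 V.
Since V_SD = 2.91 V ≥ V_ov = 0.89 V, the device is in saturation.
I_D = ½ k_p V_ov² = 0.5 × 3.6 × 0.89² = 1.43 mA.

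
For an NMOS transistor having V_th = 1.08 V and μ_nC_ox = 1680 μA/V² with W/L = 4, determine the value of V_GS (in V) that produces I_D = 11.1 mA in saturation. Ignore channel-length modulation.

V_GS = 2.90 V

k_n = μ_nC_ox · (W/L) = 6.72 mA/V².
In saturation I_D = ½ k_n (V_GS − V_th)², so V_GS − V_th = √(2 I_D / k_n) = √(2 × 11.1 / 6.72) = 1.82 V.
V_GS = 1.08 + 1.82 = 2.9 V.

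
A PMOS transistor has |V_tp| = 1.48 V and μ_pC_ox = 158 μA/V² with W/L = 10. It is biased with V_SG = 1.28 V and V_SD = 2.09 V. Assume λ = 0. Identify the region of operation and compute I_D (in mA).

Cutoff; I_D = 0 mA

V_SG = 1.28 V < |V_tp| = 1.48 V, so the transistor is in cutoff.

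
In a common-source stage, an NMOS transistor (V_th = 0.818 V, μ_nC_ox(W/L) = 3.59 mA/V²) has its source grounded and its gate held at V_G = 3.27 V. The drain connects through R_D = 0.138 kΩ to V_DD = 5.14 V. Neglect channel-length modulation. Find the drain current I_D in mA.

V_GS = V_G = 3.27 V, so V_ov = 3.27 − 0.818 = 2.45 V.
Assume saturation: I_D = ½ k_n V_ov² = 0.5 × 3.59 × 2.45² = 10.8 mA, giving V_DS = V_DD − I_D R_D = 5.14 − 10.8 × 0.138 = 3.65 V.
V_DS = 3.65 V ≥ V_ov = 2.45 V, confirming saturation.

I_D = 10.8 mA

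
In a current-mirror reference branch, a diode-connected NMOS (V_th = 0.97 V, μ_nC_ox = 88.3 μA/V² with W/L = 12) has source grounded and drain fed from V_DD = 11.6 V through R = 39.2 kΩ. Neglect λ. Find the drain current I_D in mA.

With gate tied to drain, V_GS = V_DS ≥ V_GS − V_th, so the device is in saturation.
k_n = μ_nC_ox · (W/L) = 1.06 mA/V².
KCL at the drain: ½ k_n (V_GS − V_th)² = (V_DD − V_GS)/R.
Let x = V_GS − 0.97. Then 20.8 x² + x − 10.63 = 0, giving x = 0.692 V (positive root), so V_GS = 1.66 V.
I_D = (V_DD − V_GS)/R = (11.6 − 1.66) / 39.2 = 0.254 mA.

I_D = 0.254 mA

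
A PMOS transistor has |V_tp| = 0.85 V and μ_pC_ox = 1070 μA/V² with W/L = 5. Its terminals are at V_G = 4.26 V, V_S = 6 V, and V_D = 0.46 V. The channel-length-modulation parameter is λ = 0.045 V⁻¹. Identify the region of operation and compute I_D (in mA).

V_SG = V_S − V_G = 6 − 4.26 = 1.74 V; V_SD = V_S − V_D = 6 − 0.46 = 5.54 V.
k_p = μ_pC_ox · (W/L) = 5.35 mA/V².
V_ov = V_SG − |V_tp| = 1.74 − 0.85 = 0.89 V.
Since V_SD = 5.54 V ≥ V_ov = 0.89 V, the device is in saturation.
I_D = ½ k_p V_ov² (1 + λ V_SD) = 0.5 × 5.35 × 0.89² × (1 + 0.045 × 5.54) = 2.65 mA.

Saturation; I_D = 2.65 mA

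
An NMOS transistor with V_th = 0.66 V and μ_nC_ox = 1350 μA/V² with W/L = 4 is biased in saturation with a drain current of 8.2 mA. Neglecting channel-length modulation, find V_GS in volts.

V_GS = 2.40 V

k_n = μ_nC_ox · (W/L) = 5.4 mA/V².
In saturation I_D = ½ k_n (V_GS − V_th)², so V_GS − V_th = √(2 I_D / k_n) = √(2 × 8.2 / 5.4) = 1.74 V.
V_GS = 0.66 + 1.74 = 2.4 V.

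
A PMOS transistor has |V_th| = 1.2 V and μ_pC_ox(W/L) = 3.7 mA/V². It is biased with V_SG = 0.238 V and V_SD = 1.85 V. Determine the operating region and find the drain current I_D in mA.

Cutoff; I_D = 0 mA

V_SG = 0.238 V < |V_th| = 1.2 V, so the transistor is in cutoff.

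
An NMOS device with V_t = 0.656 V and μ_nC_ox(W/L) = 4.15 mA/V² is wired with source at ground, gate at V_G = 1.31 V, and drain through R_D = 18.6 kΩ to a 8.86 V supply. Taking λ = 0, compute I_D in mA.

V_GS = V_G = 1.31 V, so V_ov = 1.31 − 0.656 = 0.654 V.
Assume saturation: I_D = ½ k_n V_ov² = 0.5 × 4.15 × 0.654² = 0.888 mA, giving V_DS = V_DD − I_D R_D = 8.86 − 0.888 × 18.6 = -7.65 V.
But -7.65 V < V_ov = 0.654 V, so the device is actually in triode.
In triode I_D = k_n[V_ov V_DS − ½ V_DS²] and I_D = (V_DD − V_DS)/R_D. Equating: 38.6 V_DS² − 51.48 V_DS + 8.86 = 0, giving V_DS = 0.203 V (the root below V_ov).
I_D = (8.86 − 0.203) / 18.6 = 0.465 mA.

I_D = 0.465 mA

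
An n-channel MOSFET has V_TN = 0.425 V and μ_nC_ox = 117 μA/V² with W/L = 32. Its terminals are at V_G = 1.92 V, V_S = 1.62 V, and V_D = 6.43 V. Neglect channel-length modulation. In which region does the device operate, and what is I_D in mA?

V_GS = V_G − V_S = 1.92 − 1.62 = 0.3 V; V_DS = V_D − V_S = 6.43 − 1.62 = 4.81 V.
V_GS = 0.3 V < V_TN = 0.425 V, so the transistor is in cutoff.

Cutoff; I_D = 0 mA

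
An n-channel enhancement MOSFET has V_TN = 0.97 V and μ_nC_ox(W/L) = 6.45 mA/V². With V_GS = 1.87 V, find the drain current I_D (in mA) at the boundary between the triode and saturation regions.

I_D = 2.61 mA

At the boundary V_DS = V_ov = V_GS − V_TN = 1.87 − 0.97 = 0.9 V.
I_D = ½ k_n V_ov² = 0.5 × 6.45 × 0.9² = 2.61 mA.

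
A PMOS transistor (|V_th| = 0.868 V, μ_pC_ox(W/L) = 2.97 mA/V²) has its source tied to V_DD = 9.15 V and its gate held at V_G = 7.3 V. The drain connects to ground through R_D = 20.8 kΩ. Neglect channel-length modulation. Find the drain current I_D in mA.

V_SG = V_DD − V_G = 9.15 − 7.3 = 1.85 V, so V_ov = 1.85 − 0.868 = 0.982 V.
Assume saturation: I_D = ½ k_p V_ov² = 0.5 × 2.97 × 0.982² = 1.43 mA, giving V_SD = V_DD − I_D R_D = 9.15 − 1.43 × 20.8 = -20.6 V.
But -20.6 V < V_ov = 0.982 V, so the device is actually in triode.
In triode I_D = k_p[V_ov V_SD − ½ V_SD²] and I_D = (V_DD − V_SD)/R_D. Equating: 30.9 V_SD² − 61.66 V_SD + 9.15 = 0, giving V_SD = 0.161 V (the root below V_ov).
I_D = (9.15 − 0.161) / 20.8 = 0.432 mA.

I_D = 0.432 mA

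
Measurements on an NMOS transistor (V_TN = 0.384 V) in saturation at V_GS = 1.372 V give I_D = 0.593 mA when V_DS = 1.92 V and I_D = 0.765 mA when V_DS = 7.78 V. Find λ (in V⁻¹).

With V_GS fixed, I_D ∝ (1 + λ V_DS) in saturation, so I_D2/I_D1 = (1 + λ V_DS2)/(1 + λ V_DS1).
0.765/0.593 = 1.29 = (1 + 7.78 λ)/(1 + 1.92 λ).
Solving: λ (I_D1 V_DS2 − I_D2 V_DS1) = I_D2 − I_D1, so λ = (0.765 − 0.593) / (0.593 × 7.78 − 0.765 × 1.92) = 0.172 / 3.14 = 0.0547 V⁻¹.

λ = 0.0547 V⁻¹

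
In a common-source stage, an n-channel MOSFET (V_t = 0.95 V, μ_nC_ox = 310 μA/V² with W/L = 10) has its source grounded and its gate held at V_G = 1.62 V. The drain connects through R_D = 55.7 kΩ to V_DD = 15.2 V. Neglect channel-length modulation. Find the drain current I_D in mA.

V_GS = V_G = 1.62 V, so V_ov = 1.62 − 0.95 = 0.67 V.
k_n = μ_nC_ox · (W/L) = 3.1 mA/V².
Assume saturation: I_D = ½ k_n V_ov² = 0.5 × 3.1 × 0.67² = 0.696 mA, giving V_DS = V_DD − I_D R_D = 15.2 − 0.696 × 55.7 = -23.6 V.
But -23.6 V < V_ov = 0.67 V, so the device is actually in triode.
In triode I_D = k_n[V_ov V_DS − ½ V_DS²] and I_D = (V_DD − V_DS)/R_D. Equating: 86.3 V_DS² − 116.7 V_DS + 15.2 = 0, giving V_DS = 0.146 V (the root below V_ov).
I_D = (15.2 − 0.146) / 55.7 = 0.27 mA.

I_D = 0.270 mA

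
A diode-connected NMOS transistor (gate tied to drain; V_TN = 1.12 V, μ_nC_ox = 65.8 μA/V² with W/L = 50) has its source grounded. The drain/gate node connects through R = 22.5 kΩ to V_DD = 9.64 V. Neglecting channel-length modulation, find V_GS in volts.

With gate tied to drain, V_GS = V_DS ≥ V_GS − V_TN, so the device is in saturation.
k_n = μ_nC_ox · (W/L) = 3.29 mA/V².
KCL at the drain: ½ k_n (V_GS − V_TN)² = (V_DD − V_GS)/R.
Let x = V_GS − 1.12. Then 37 x² + x − 8.52 = 0, giving x = 0.466 V (positive root), so V_GS = 1.59 V.
I_D = (V_DD − V_GS)/R = (9.64 − 1.59) / 22.5 = 0.358 mA.

V_GS = 1.59 V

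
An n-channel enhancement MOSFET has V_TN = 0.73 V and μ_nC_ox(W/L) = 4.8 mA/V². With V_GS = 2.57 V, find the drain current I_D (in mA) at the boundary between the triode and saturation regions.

At the boundary V_DS = V_ov = V_GS − V_TN = 2.57 − 0.73 = 1.84 V.
I_D = ½ k_n V_ov² = 0.5 × 4.8 × 1.84² = 8.13 mA.

I_D = 8.13 mA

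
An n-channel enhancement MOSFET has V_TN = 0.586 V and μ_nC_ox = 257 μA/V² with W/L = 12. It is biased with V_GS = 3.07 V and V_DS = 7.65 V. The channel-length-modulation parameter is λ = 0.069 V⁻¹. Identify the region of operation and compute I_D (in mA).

Saturation; I_D = 14.5 mA

k_n = μ_nC_ox · (W/L) = 3.084 mA/V².
V_ov = V_GS − V_TN = 3.07 − 0.586 = 2.48 V.
Since V_DS = 7.65 V ≥ V_ov = 2.48 V, the device is in saturation.
I_D = ½ k_n V_ov² (1 + λ V_DS) = 0.5 × 3.084 × 2.48² × (1 + 0.069 × 7.65) = 14.5 mA.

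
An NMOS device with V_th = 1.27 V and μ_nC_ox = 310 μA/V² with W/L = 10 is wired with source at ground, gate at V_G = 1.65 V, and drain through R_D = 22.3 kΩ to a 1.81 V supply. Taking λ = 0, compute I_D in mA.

I_D = 0.0779 mA

V_GS = V_G = 1.65 V, so V_ov = 1.65 − 1.27 = 0.38 V.
k_n = μ_nC_ox · (W/L) = 3.1 mA/V².
Assume saturation: I_D = ½ k_n V_ov² = 0.5 × 3.1 × 0.38² = 0.224 mA, giving V_DS = V_DD − I_D R_D = 1.81 − 0.224 × 22.3 = -3.18 V.
But -3.18 V < V_ov = 0.38 V, so the device is actually in triode.
In triode I_D = k_n[V_ov V_DS − ½ V_DS²] and I_D = (V_DD − V_DS)/R_D. Equating: 34.6 V_DS² − 27.27 V_DS + 1.81 = 0, giving V_DS = 0.0732 V (the root below V_ov).
I_D = (1.81 − 0.0732) / 22.3 = 0.0779 mA.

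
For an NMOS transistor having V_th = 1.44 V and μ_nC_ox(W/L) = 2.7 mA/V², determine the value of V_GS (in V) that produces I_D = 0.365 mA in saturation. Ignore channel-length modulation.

V_GS = 1.96 V

In saturation I_D = ½ k_n (V_GS − V_th)², so V_GS − V_th = √(2 I_D / k_n) = √(2 × 0.365 / 2.7) = 0.52 V.
V_GS = 1.44 + 0.52 = 1.96 V.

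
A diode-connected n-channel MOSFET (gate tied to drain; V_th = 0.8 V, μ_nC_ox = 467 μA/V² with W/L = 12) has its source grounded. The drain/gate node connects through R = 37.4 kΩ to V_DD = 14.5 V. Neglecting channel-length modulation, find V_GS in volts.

With gate tied to drain, V_GS = V_DS ≥ V_GS − V_th, so the device is in saturation.
k_n = μ_nC_ox · (W/L) = 5.604 mA/V².
KCL at the drain: ½ k_n (V_GS − V_th)² = (V_DD − V_GS)/R.
Let x = V_GS − 0.8. Then 105 x² + x − 13.7 = 0, giving x = 0.357 V (positive root), so V_GS = 1.16 V.
I_D = (V_DD − V_GS)/R = (14.5 − 1.16) / 37.4 = 0.357 mA.

V_GS = 1.16 V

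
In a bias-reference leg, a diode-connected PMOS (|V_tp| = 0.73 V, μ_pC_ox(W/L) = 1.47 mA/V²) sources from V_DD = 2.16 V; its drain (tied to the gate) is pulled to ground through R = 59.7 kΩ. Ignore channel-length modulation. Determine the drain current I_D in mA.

With gate tied to drain, V_SG = V_SD ≥ V_SG − |V_tp|, so the device is in saturation.
KCL at the drain: ½ k_p (V_SG − |V_tp|)² = (V_DD − V_SG)/R.
Let x = V_SG − 0.73. Then 43.9 x² + x − 1.43 = 0, giving x = 0.169 V (positive root), so V_SG = 0.899 V.
I_D = (V_DD − V_SG)/R = (2.16 − 0.899) / 59.7 = 0.0211 mA.

I_D = 0.0211 mA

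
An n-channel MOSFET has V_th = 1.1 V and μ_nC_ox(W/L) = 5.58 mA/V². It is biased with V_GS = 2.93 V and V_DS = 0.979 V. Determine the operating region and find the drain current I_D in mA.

V_ov = V_GS − V_th = 2.93 − 1.1 = 1.83 V.
Since V_DS = 0.979 V < V_ov = 1.83 V, the device is in the triode region.
I_D = k_n [V_ov · V_DS − ½ V_DS²] = 5.58 × [1.83 × 0.979 − 0.5 × 0.979²] = 7.32 mA.

Triode; I_D = 7.32 mA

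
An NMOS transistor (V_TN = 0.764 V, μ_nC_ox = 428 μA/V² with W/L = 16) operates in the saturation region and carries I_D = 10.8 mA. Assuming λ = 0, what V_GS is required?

k_n = μ_nC_ox · (W/L) = 6.848 mA/V².
In saturation I_D = ½ k_n (V_GS − V_TN)², so V_GS − V_TN = √(2 I_D / k_n) = √(2 × 10.8 / 6.848) = 1.78 V.
V_GS = 0.764 + 1.78 = 2.54 V.

V_GS = 2.54 V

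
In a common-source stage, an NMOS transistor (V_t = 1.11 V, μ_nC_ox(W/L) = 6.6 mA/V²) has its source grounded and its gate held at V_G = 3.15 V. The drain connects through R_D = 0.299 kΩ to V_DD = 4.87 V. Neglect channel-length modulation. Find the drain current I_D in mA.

I_D = 11.9 mA

V_GS = V_G = 3.15 V, so V_ov = 3.15 − 1.11 = 2.04 V.
Assume saturation: I_D = ½ k_n V_ov² = 0.5 × 6.6 × 2.04² = 13.7 mA, giving V_DS = V_DD − I_D R_D = 4.87 − 13.7 × 0.299 = 0.764 V.
But 0.764 V < V_ov = 2.04 V, so the device is actually in triode.
In triode I_D = k_n[V_ov V_DS − ½ V_DS²] and I_D = (V_DD − V_DS)/R_D. Equating: 0.987 V_DS² − 5.026 V_DS + 4.87 = 0, giving V_DS = 1.3 V (the root below V_ov).
I_D = (4.87 − 1.3) / 0.299 = 11.9 mA.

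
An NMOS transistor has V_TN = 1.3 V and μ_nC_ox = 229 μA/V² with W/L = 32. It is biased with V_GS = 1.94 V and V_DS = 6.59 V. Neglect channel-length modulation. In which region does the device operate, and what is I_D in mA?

k_n = μ_nC_ox · (W/L) = 7.328 mA/V².
V_ov = V_GS − V_TN = 1.94 − 1.3 = 0.64 V.
Since V_DS = 6.59 V ≥ V_ov = 0.64 V, the device is in saturation.
I_D = ½ k_n V_ov² = 0.5 × 7.328 × 0.64² = 1.5 mA.

Saturation; I_D = 1.50 mA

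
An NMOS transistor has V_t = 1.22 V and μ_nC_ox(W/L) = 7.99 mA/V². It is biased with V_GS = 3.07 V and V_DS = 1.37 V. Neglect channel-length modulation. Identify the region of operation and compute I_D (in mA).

Triode; I_D = 12.8 mA

V_ov = V_GS − V_t = 3.07 − 1.22 = 1.85 V.
Since V_DS = 1.37 V < V_ov = 1.85 V, the device is in the triode region.
I_D = k_n [V_ov · V_DS − ½ V_DS²] = 7.99 × [1.85 × 1.37 − 0.5 × 1.37²] = 12.8 mA.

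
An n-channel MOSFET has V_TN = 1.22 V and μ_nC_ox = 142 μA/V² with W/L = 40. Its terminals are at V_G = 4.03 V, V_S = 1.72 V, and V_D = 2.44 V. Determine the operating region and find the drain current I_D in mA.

V_GS = V_G − V_S = 4.03 − 1.72 = 2.31 V; V_DS = V_D − V_S = 2.44 − 1.72 = 0.72 V.
k_n = μ_nC_ox · (W/L) = 5.68 mA/V².
V_ov = V_GS − V_TN = 2.31 − 1.22 = 1.09 V.
Since V_DS = 0.72 V < V_ov = 1.09 V, the device is in the triode region.
I_D = k_n [V_ov · V_DS − ½ V_DS²] = 5.68 × [1.09 × 0.72 − 0.5 × 0.72²] = 2.99 mA.

Triode; I_D = 2.99 mA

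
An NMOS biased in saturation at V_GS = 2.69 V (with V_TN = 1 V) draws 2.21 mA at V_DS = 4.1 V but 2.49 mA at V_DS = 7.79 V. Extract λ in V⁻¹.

λ = 0.0400 V⁻¹

With V_GS fixed, I_D ∝ (1 + λ V_DS) in saturation, so I_D2/I_D1 = (1 + λ V_DS2)/(1 + λ V_DS1).
2.49/2.21 = 1.127 = (1 + 7.79 λ)/(1 + 4.1 λ).
Solving: λ (I_D1 V_DS2 − I_D2 V_DS1) = I_D2 − I_D1, so λ = (2.49 − 2.21) / (2.21 × 7.79 − 2.49 × 4.1) = 0.28 / 7.01 = 0.04 V⁻¹.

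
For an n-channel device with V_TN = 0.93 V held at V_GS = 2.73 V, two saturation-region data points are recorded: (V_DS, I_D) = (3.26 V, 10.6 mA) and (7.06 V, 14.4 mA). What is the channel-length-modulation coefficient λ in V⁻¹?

With V_GS fixed, I_D ∝ (1 + λ V_DS) in saturation, so I_D2/I_D1 = (1 + λ V_DS2)/(1 + λ V_DS1).
14.4/10.6 = 1.358 = (1 + 7.06 λ)/(1 + 3.26 λ).
Solving: λ (I_D1 V_DS2 − I_D2 V_DS1) = I_D2 − I_D1, so λ = (14.4 − 10.6) / (10.6 × 7.06 − 14.4 × 3.26) = 3.8 / 27.9 = 0.136 V⁻¹.

λ = 0.136 V⁻¹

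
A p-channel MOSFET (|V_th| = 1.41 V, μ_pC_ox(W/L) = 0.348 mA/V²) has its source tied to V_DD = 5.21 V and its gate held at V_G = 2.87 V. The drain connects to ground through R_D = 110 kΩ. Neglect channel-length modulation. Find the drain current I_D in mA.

V_SG = V_DD − V_G = 5.21 − 2.87 = 2.34 V, so V_ov = 2.34 − 1.41 = 0.93 V.
Assume saturation: I_D = ½ k_p V_ov² = 0.5 × 0.348 × 0.93² = 0.15 mA, giving V_SD = V_DD − I_D R_D = 5.21 − 0.15 × 110 = -11.3 V.
But -11.3 V < V_ov = 0.93 V, so the device is actually in triode.
In triode I_D = k_p[V_ov V_SD − ½ V_SD²] and I_D = (V_DD − V_SD)/R_D. Equating: 19.1 V_SD² − 36.6 V_SD + 5.21 = 0, giving V_SD = 0.155 V (the root below V_ov).
I_D = (5.21 − 0.155) / 110 = 0.046 mA.

I_D = 0.0460 mA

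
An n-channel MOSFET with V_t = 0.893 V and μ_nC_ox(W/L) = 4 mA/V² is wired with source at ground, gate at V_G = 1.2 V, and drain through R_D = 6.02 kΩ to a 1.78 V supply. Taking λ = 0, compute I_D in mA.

V_GS = V_G = 1.2 V, so V_ov = 1.2 − 0.893 = 0.307 V.
Assume saturation: I_D = ½ k_n V_ov² = 0.5 × 4 × 0.307² = 0.188 mA, giving V_DS = V_DD − I_D R_D = 1.78 − 0.188 × 6.02 = 0.645 V.
V_DS = 0.645 V ≥ V_ov = 0.307 V, confirming saturation.

I_D = 0.188 mA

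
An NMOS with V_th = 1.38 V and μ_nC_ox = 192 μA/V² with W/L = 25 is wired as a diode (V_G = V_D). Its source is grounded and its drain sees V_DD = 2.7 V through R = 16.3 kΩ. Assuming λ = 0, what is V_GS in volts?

With gate tied to drain, V_GS = V_DS ≥ V_GS − V_th, so the device is in saturation.
k_n = μ_nC_ox · (W/L) = 4.8 mA/V².
KCL at the drain: ½ k_n (V_GS − V_th)² = (V_DD − V_GS)/R.
Let x = V_GS − 1.38. Then 39.1 x² + x − 1.32 = 0, giving x = 0.171 V (positive root), so V_GS = 1.55 V.
I_D = (V_DD − V_GS)/R = (2.7 − 1.55) / 16.3 = 0.0705 mA.

V_GS = 1.55 V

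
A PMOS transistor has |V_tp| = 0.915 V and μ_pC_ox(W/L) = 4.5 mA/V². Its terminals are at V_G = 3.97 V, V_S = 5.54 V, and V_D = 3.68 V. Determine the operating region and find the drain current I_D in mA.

Saturation; I_D = 0.965 mA

V_SG = V_S − V_G = 5.54 − 3.97 = 1.57 V; V_SD = V_S − V_D = 5.54 − 3.68 = 1.86 V.
V_ov = V_SG − |V_tp| = 1.57 − 0.915 = 0.655 V.
Since V_SD = 1.86 V ≥ V_ov = 0.655 V, the device is in saturation.
I_D = ½ k_p V_ov² = 0.5 × 4.5 × 0.655² = 0.965 mA.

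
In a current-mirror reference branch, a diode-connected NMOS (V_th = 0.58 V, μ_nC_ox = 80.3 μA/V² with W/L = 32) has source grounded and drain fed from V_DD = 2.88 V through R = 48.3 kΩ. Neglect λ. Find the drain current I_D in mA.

I_D = 0.0438 mA

With gate tied to drain, V_GS = V_DS ≥ V_GS − V_th, so the device is in saturation.
k_n = μ_nC_ox · (W/L) = 2.57 mA/V².
KCL at the drain: ½ k_n (V_GS − V_th)² = (V_DD − V_GS)/R.
Let x = V_GS − 0.58. Then 62.1 x² + x − 2.3 = 0, giving x = 0.185 V (positive root), so V_GS = 0.765 V.
I_D = (V_DD − V_GS)/R = (2.88 − 0.765) / 48.3 = 0.0438 mA.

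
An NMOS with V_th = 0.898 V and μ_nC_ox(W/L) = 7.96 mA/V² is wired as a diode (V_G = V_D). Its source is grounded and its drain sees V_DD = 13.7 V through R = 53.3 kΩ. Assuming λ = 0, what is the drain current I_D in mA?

With gate tied to drain, V_GS = V_DS ≥ V_GS − V_th, so the device is in saturation.
KCL at the drain: ½ k_n (V_GS − V_th)² = (V_DD − V_GS)/R.
Let x = V_GS − 0.898. Then 212 x² + x − 12.8 = 0, giving x = 0.243 V (positive root), so V_GS = 1.14 V.
I_D = (V_DD − V_GS)/R = (13.7 − 1.14) / 53.3 = 0.236 mA.

I_D = 0.236 mA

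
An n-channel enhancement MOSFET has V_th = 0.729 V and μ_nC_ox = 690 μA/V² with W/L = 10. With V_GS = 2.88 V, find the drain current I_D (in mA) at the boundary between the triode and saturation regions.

I_D = 16.0 mA

At the boundary V_DS = V_ov = V_GS − V_th = 2.88 − 0.729 = 2.15 V.
k_n = μ_nC_ox · (W/L) = 6.9 mA/V².
I_D = ½ k_n V_ov² = 0.5 × 6.9 × 2.15² = 16 mA.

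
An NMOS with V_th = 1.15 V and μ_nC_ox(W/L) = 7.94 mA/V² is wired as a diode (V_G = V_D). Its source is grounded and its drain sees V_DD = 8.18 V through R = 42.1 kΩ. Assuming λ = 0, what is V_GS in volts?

With gate tied to drain, V_GS = V_DS ≥ V_GS − V_th, so the device is in saturation.
KCL at the drain: ½ k_n (V_GS − V_th)² = (V_DD − V_GS)/R.
Let x = V_GS − 1.15. Then 167 x² + x − 7.03 = 0, giving x = 0.202 V (positive root), so V_GS = 1.35 V.
I_D = (V_DD − V_GS)/R = (8.18 − 1.35) / 42.1 = 0.162 mA.

V_GS = 1.35 V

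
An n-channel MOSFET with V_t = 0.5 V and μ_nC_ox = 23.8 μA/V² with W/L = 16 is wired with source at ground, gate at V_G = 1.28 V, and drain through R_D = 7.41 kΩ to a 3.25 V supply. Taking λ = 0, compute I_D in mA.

V_GS = V_G = 1.28 V, so V_ov = 1.28 − 0.5 = 0.78 V.
k_n = μ_nC_ox · (W/L) = 0.3808 mA/V².
Assume saturation: I_D = ½ k_n V_ov² = 0.5 × 0.3808 × 0.78² = 0.116 mA, giving V_DS = V_DD − I_D R_D = 3.25 − 0.116 × 7.41 = 2.39 V.
V_DS = 2.39 V ≥ V_ov = 0.78 V, confirming saturation.

I_D = 0.116 mA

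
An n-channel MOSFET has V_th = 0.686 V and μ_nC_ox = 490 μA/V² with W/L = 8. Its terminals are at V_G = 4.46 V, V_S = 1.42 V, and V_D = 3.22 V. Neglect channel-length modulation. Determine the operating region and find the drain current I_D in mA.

Triode; I_D = 10.3 mA

V_GS = V_G − V_S = 4.46 − 1.42 = 3.04 V; V_DS = V_D − V_S = 3.22 − 1.42 = 1.8 V.
k_n = μ_nC_ox · (W/L) = 3.92 mA/V².
V_ov = V_GS − V_th = 3.04 − 0.686 = 2.35 V.
Since V_DS = 1.8 V < V_ov = 2.35 V, the device is in the triode region.
I_D = k_n [V_ov · V_DS − ½ V_DS²] = 3.92 × [2.35 × 1.8 − 0.5 × 1.8²] = 10.3 mA.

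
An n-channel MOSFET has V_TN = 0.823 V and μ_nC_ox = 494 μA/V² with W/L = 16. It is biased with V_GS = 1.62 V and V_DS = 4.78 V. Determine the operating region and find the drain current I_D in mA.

Saturation; I_D = 2.51 mA

k_n = μ_nC_ox · (W/L) = 7.904 mA/V².
V_ov = V_GS − V_TN = 1.62 − 0.823 = 0.797 V.
Since V_DS = 4.78 V ≥ V_ov = 0.797 V, the device is in saturation.
I_D = ½ k_n V_ov² = 0.5 × 7.904 × 0.797² = 2.51 mA.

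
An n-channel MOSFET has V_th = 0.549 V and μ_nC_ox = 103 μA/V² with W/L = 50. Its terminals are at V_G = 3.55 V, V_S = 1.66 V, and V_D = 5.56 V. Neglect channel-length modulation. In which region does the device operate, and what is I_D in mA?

V_GS = V_G − V_S = 3.55 − 1.66 = 1.89 V; V_DS = V_D − V_S = 5.56 − 1.66 = 3.9 V.
k_n = μ_nC_ox · (W/L) = 5.15 mA/V².
V_ov = V_GS − V_th = 1.89 − 0.549 = 1.34 V.
Since V_DS = 3.9 V ≥ V_ov = 1.34 V, the device is in saturation.
I_D = ½ k_n V_ov² = 0.5 × 5.15 × 1.34² = 4.63 mA.

Saturation; I_D = 4.63 mA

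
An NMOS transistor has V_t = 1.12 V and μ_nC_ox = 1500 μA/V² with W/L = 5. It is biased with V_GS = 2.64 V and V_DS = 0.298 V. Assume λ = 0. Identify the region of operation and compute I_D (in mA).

k_n = μ_nC_ox · (W/L) = 7.5 mA/V².
V_ov = V_GS − V_t = 2.64 − 1.12 = 1.52 V.
Since V_DS = 0.298 V < V_ov = 1.52 V, the device is in the triode region.
I_D = k_n [V_ov · V_DS − ½ V_DS²] = 7.5 × [1.52 × 0.298 − 0.5 × 0.298²] = 3.06 mA.

Triode; I_D = 3.06 mA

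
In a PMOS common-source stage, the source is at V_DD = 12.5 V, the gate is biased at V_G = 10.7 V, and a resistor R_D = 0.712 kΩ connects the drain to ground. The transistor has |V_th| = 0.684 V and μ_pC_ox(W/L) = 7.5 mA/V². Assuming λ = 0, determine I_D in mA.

I_D = 4.67 mA

V_SG = V_DD − V_G = 12.5 − 10.7 = 1.8 V, so V_ov = 1.8 − 0.684 = 1.12 V.
Assume saturation: I_D = ½ k_p V_ov² = 0.5 × 7.5 × 1.12² = 4.67 mA, giving V_SD = V_DD − I_D R_D = 12.5 − 4.67 × 0.712 = 9.17 V.
V_SD = 9.17 V ≥ V_ov = 1.12 V, confirming saturation.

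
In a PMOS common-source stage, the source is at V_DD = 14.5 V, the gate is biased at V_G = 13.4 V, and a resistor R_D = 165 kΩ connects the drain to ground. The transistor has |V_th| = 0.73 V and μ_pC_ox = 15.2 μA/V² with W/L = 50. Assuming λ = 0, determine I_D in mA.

I_D = 0.0520 mA

V_SG = V_DD − V_G = 14.5 − 13.4 = 1.1 V, so V_ov = 1.1 − 0.73 = 0.37 V.
k_p = μ_pC_ox · (W/L) = 0.76 mA/V².
Assume saturation: I_D = ½ k_p V_ov² = 0.5 × 0.76 × 0.37² = 0.052 mA, giving V_SD = V_DD − I_D R_D = 14.5 − 0.052 × 165 = 5.92 V.
V_SD = 5.92 V ≥ V_ov = 0.37 V, confirming saturation.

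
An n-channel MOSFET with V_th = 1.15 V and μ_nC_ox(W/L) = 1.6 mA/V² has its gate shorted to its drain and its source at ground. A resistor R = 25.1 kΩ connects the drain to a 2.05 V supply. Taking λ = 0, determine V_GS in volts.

V_GS = 1.34 V

With gate tied to drain, V_GS = V_DS ≥ V_GS − V_th, so the device is in saturation.
KCL at the drain: ½ k_n (V_GS − V_th)² = (V_DD − V_GS)/R.
Let x = V_GS − 1.15. Then 20.1 x² + x − 0.9 = 0, giving x = 0.188 V (positive root), so V_GS = 1.34 V.
I_D = (V_DD − V_GS)/R = (2.05 − 1.34) / 25.1 = 0.0284 mA.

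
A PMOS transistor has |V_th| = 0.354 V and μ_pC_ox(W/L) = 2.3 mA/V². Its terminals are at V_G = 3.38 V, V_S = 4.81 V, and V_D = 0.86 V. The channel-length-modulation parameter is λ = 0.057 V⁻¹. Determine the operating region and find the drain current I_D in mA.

Saturation; I_D = 1.63 mA

V_SG = V_S − V_G = 4.81 − 3.38 = 1.43 V; V_SD = V_S − V_D = 4.81 − 0.86 = 3.95 V.
V_ov = V_SG − |V_th| = 1.43 − 0.354 = 1.08 V.
Since V_SD = 3.95 V ≥ V_ov = 1.08 V, the device is in saturation.
I_D = ½ k_p V_ov² (1 + λ V_SD) = 0.5 × 2.3 × 1.08² × (1 + 0.057 × 3.95) = 1.63 mA.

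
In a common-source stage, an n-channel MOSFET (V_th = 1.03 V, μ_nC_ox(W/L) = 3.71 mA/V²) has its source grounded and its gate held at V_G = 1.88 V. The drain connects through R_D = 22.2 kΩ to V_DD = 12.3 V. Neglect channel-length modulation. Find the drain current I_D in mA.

I_D = 0.545 mA

V_GS = V_G = 1.88 V, so V_ov = 1.88 − 1.03 = 0.85 V.
Assume saturation: I_D = ½ k_n V_ov² = 0.5 × 3.71 × 0.85² = 1.34 mA, giving V_DS = V_DD − I_D R_D = 12.3 − 1.34 × 22.2 = -17.5 V.
But -17.5 V < V_ov = 0.85 V, so the device is actually in triode.
In triode I_D = k_n[V_ov V_DS − ½ V_DS²] and I_D = (V_DD − V_DS)/R_D. Equating: 41.2 V_DS² − 71.01 V_DS + 12.3 = 0, giving V_DS = 0.195 V (the root below V_ov).
I_D = (12.3 − 0.195) / 22.2 = 0.545 mA.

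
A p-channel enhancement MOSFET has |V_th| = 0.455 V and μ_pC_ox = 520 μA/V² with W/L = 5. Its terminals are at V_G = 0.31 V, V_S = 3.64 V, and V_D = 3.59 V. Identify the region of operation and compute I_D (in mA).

Triode; I_D = 0.371 mA

V_SG = V_S − V_G = 3.64 − 0.31 = 3.33 V; V_SD = V_S − V_D = 3.64 − 3.59 = 0.05 V.
k_p = μ_pC_ox · (W/L) = 2.6 mA/V².
V_ov = V_SG − |V_th| = 3.33 − 0.455 = 2.88 V.
Since V_SD = 0.05 V < V_ov = 2.88 V, the device is in the triode region.
I_D = k_p [V_ov · V_SD − ½ V_SD²] = 2.6 × [2.88 × 0.05 − 0.5 × 0.05²] = 0.371 mA.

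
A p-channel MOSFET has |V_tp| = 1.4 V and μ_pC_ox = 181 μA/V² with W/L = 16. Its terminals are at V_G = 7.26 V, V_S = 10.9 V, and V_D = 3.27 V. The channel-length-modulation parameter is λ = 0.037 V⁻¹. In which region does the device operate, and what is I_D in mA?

V_SG = V_S − V_G = 10.9 − 7.26 = 3.64 V; V_SD = V_S − V_D = 10.9 − 3.27 = 7.63 V.
k_p = μ_pC_ox · (W/L) = 2.896 mA/V².
V_ov = V_SG − |V_tp| = 3.64 − 1.4 = 2.24 V.
Since V_SD = 7.63 V ≥ V_ov = 2.24 V, the device is in saturation.
I_D = ½ k_p V_ov² (1 + λ V_SD) = 0.5 × 2.896 × 2.24² × (1 + 0.037 × 7.63) = 9.32 mA.

Saturation; I_D = 9.32 mA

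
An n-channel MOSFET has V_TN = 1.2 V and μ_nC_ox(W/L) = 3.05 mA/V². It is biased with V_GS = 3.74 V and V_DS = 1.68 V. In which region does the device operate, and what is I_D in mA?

V_ov = V_GS − V_TN = 3.74 − 1.2 = 2.54 V.
Since V_DS = 1.68 V < V_ov = 2.54 V, the device is in the triode region.
I_D = k_n [V_ov · V_DS − ½ V_DS²] = 3.05 × [2.54 × 1.68 − 0.5 × 1.68²] = 8.71 mA.

Triode; I_D = 8.71 mA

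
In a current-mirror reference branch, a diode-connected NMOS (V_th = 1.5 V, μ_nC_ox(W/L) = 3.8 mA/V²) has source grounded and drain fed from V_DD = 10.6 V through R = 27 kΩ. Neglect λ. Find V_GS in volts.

With gate tied to drain, V_GS = V_DS ≥ V_GS − V_th, so the device is in saturation.
KCL at the drain: ½ k_n (V_GS − V_th)² = (V_DD − V_GS)/R.
Let x = V_GS − 1.5. Then 51.3 x² + x − 9.1 = 0, giving x = 0.412 V (positive root), so V_GS = 1.91 V.
I_D = (V_DD − V_GS)/R = (10.6 − 1.91) / 27 = 0.322 mA.

V_GS = 1.91 V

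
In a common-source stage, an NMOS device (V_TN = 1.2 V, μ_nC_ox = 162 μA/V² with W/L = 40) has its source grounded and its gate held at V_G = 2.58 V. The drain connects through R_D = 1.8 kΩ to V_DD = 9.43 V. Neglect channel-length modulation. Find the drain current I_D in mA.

V_GS = V_G = 2.58 V, so V_ov = 2.58 − 1.2 = 1.38 V.
k_n = μ_nC_ox · (W/L) = 6.48 mA/V².
Assume saturation: I_D = ½ k_n V_ov² = 0.5 × 6.48 × 1.38² = 6.17 mA, giving V_DS = V_DD − I_D R_D = 9.43 − 6.17 × 1.8 = -1.68 V.
But -1.68 V < V_ov = 1.38 V, so the device is actually in triode.
In triode I_D = k_n[V_ov V_DS − ½ V_DS²] and I_D = (V_DD − V_DS)/R_D. Equating: 5.83 V_DS² − 17.1 V_DS + 9.43 = 0, giving V_DS = 0.737 V (the root below V_ov).
I_D = (9.43 − 0.737) / 1.8 = 4.83 mA.

I_D = 4.83 mA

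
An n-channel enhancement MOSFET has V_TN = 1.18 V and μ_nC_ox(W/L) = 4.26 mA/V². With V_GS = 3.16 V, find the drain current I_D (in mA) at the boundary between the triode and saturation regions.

At the boundary V_DS = V_ov = V_GS − V_TN = 3.16 − 1.18 = 1.98 V.
I_D = ½ k_n V_ov² = 0.5 × 4.26 × 1.98² = 8.35 mA.

I_D = 8.35 mA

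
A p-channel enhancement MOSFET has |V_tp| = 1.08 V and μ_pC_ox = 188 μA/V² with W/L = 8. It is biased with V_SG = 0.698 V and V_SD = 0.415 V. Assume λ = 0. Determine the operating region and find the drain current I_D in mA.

Cutoff; I_D = 0 mA

V_SG = 0.698 V < |V_tp| = 1.08 V, so the transistor is in cutoff.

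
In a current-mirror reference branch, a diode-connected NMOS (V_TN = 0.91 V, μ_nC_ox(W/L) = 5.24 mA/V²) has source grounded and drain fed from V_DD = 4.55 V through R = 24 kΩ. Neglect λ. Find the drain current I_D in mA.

With gate tied to drain, V_GS = V_DS ≥ V_GS − V_TN, so the device is in saturation.
KCL at the drain: ½ k_n (V_GS − V_TN)² = (V_DD − V_GS)/R.
Let x = V_GS − 0.91. Then 62.9 x² + x − 3.64 = 0, giving x = 0.233 V (positive root), so V_GS = 1.14 V.
I_D = (V_DD − V_GS)/R = (4.55 − 1.14) / 24 = 0.142 mA.

I_D = 0.142 mA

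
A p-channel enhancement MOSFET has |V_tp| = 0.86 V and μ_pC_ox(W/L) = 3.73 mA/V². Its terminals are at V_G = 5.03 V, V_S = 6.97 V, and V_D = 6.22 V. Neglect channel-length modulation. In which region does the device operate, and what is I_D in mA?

Triode; I_D = 1.97 mA

V_SG = V_S − V_G = 6.97 − 5.03 = 1.94 V; V_SD = V_S − V_D = 6.97 − 6.22 = 0.75 V.
V_ov = V_SG − |V_tp| = 1.94 − 0.86 = 1.08 V.
Since V_SD = 0.75 V < V_ov = 1.08 V, the device is in the triode region.
I_D = k_p [V_ov · V_SD − ½ V_SD²] = 3.73 × [1.08 × 0.75 − 0.5 × 0.75²] = 1.97 mA.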